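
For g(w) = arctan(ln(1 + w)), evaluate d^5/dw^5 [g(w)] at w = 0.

Compose series: expand the inner function first, then feed it into the outer expansion.
From the series, [w^5] g = -11/60; multiply by 5! = 120 to get -22.

-22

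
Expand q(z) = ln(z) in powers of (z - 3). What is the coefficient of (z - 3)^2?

q(3) = ln(3)
q′(3) = 1/3
q′′(3) = -1/9
Dividing each by k! gives the coefficients c_0, ..., c_2.

-1/18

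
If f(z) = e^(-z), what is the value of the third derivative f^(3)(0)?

-1

From the series, [z^3] f = -1/6; multiply by 3! = 6 to get -1.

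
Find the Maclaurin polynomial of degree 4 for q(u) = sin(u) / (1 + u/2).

-u^4/24 + u^3/12 - u^2/2 + u

Multiply the two series term by term and collect like powers.
q(0) = 0
q′(0) = 1
q′′(0) = -1
q′′′(0) = 1/2
q^(4)(0) = -1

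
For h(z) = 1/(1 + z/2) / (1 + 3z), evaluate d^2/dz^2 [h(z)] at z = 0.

Expand each factor separately, then convolve coefficients.
The coefficient of z^2 in the expansion is 43/4, so h′′(0) = 2! * (43/4) = 43/2.

43/2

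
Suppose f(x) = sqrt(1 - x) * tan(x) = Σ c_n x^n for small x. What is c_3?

Write out both Maclaurin series and multiply, keeping only the needed powers.
f(0) = 0
f′(0) = 1
f′′(0) = -1
f′′′(0) = 5/4
So c_3 = f′′′(0)/3! = 5/24.

5/24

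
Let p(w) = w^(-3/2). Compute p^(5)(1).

-10395/32

Apply the Taylor formula c_k = f^(k)(a)/k!.
The coefficient of (w - 1)^5 in the expansion is -693/256, so p^(5)(1) = 5! * (-693/256) = -10395/32.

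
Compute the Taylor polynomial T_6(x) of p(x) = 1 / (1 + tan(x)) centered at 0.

Use the geometric series for the reciprocal, then substitute.
[x^0] = 1;  [x^1] = -1;  [x^2] = 1;  [x^3] = -4/3;  [x^4] = 5/3;  [x^5] = -32/15;  [x^6] = 122/45.

122*x^6/45 - 32*x^5/15 + 5*x^4/3 - 4*x^3/3 + x^2 - x + 1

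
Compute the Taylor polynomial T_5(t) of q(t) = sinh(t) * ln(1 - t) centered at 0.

-t^5/3 - t^4/2 - t^3/2 - t^2

Write out both Maclaurin series and multiply, keeping only the needed powers.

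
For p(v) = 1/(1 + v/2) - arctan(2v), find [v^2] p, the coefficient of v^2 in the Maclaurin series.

1/4

Add the two expansions coefficient-wise.
[v^0] = 1;  [v^1] = -5/2;  [v^2] = 1/4.
So c_2 = p′′(0)/2! = 1/4.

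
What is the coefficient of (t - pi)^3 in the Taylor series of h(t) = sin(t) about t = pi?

1/6

[(t - pi)^0] = 0;  [(t - pi)^1] = -1;  [(t - pi)^2] = 0;  [(t - pi)^3] = 1/6.
So c_3 = h′′′(pi)/3! = 1/6.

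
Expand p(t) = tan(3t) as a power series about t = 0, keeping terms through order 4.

p(0) = 0
p′(0) = 3
p′′(0) = 0
p′′′(0) = 54
p^(4)(0) = 0
The Taylor polynomial is Σ p^(k)(0)/k! · t^k.

9*t^3 + 3*t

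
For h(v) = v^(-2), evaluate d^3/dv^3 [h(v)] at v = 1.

-24

Apply the Taylor formula c_k = f^(k)(a)/k!.
The coefficient of (v - 1)^3 in the expansion is -4, so h′′′(1) = 3! * (-4) = -24.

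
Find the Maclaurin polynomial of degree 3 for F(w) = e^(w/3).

F(0) = 1
F′(0) = 1/3
F′′(0) = 1/9
F′′′(0) = 1/27
Dividing each by k! gives the coefficients c_0, ..., c_3.

w^3/162 + w^2/18 + w/3 + 1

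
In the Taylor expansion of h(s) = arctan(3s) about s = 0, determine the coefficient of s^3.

Apply the Taylor formula c_k = f^(k)(a)/k!.

-9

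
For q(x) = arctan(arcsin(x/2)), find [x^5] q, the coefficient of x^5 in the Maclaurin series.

Let u equal the inner series; expand the outer function in u and truncate.
q(0) = 0
q′(0) = 1/2
q′′(0) = 0
q′′′(0) = -1/8
q^(4)(0) = 0
q^(5)(0) = 13/32
Dividing each by k! gives the coefficients c_0, ..., c_5.

13/3840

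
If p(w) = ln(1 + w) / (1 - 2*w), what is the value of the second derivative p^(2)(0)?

Multiply the numerator's expansion by the denominator's geometric series.
The coefficient of w^2 in the expansion is 3/2, so p′′(0) = 2! * (3/2) = 3.

3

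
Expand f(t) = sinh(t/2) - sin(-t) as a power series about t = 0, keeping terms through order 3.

Combine the two series term by term.
f(0) = 0
f′(0) = 3/2
f′′(0) = 0
f′′′(0) = -7/8

-7*t^3/48 + 3*t/2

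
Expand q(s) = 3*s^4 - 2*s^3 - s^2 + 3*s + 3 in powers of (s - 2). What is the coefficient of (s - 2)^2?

59

Use the known series and substitute for the argument.
[(s - 2)^0] = 37;  [(s - 2)^1] = 71;  [(s - 2)^2] = 59.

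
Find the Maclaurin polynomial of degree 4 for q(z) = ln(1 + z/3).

Apply the Taylor formula c_k = f^(k)(a)/k!.
q(0) = 0
q′(0) = 1/3
q′′(0) = -1/9
q′′′(0) = 2/27
q^(4)(0) = -2/27

-z^4/324 + z^3/81 - z^2/18 + z/3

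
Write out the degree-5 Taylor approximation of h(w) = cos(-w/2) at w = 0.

w^4/384 - w^2/8 + 1

h(0) = 1
h′(0) = 0
h′′(0) = -1/4
h′′′(0) = 0
h^(4)(0) = 1/16
h^(5)(0) = 0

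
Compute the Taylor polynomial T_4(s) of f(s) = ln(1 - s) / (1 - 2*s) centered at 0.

Multiply the numerator's expansion by the denominator's geometric series.
f(0) = 0
f′(0) = -1
f′′(0) = -5
f′′′(0) = -32
f^(4)(0) = -262

-131*s^4/12 - 16*s^3/3 - 5*s^2/2 - s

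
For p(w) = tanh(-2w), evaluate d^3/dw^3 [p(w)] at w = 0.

The coefficient of w^3 in the expansion is 8/3, so p′′′(0) = 3! * (8/3) = 16.

16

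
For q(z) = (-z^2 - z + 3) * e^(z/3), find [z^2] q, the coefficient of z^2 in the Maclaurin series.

Shift and add copies of the series according to the polynomial's terms.
q(0) = 3
q′(0) = 0
q′′(0) = -7/3

-7/6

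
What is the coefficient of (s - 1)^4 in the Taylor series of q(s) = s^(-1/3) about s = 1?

[(s - 1)^0] = 1;  [(s - 1)^1] = -1/3;  [(s - 1)^2] = 2/9;  [(s - 1)^3] = -14/81;  [(s - 1)^4] = 35/243.
So c_4 = q^(4)(1)/4! = 35/243.

35/243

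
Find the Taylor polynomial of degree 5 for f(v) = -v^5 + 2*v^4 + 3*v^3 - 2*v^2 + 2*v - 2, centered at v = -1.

-(v + 1)^5 + 7*(v + 1)^4 - 15*(v + 1)^3 + 11*(v + 1)^2 + 2*(v + 1) - 6

Compute the successive derivatives at the expansion point and divide by k!.
f(-1) = -6
f′(-1) = 2
f′′(-1) = 22
f′′′(-1) = -90
f^(4)(-1) = 168
f^(5)(-1) = -120
Then c_k = f^(k)(-1)/k! gives each Taylor coefficient.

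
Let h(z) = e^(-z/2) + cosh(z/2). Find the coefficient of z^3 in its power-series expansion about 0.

Add the two expansions coefficient-wise.
h(0) = 2
h′(0) = -1/2
h′′(0) = 1/2
h′′′(0) = -1/8

-1/48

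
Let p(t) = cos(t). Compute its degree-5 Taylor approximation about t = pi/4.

Differentiate repeatedly and evaluate at the center.
[(t - pi/4)^0] = sqrt(2)/2;  [(t - pi/4)^1] = -sqrt(2)/2;  [(t - pi/4)^2] = -sqrt(2)/4;  [(t - pi/4)^3] = sqrt(2)/12;  [(t - pi/4)^4] = sqrt(2)/48;  [(t - pi/4)^5] = -sqrt(2)/240.

-sqrt(2)*(t - pi/4)^5/240 + sqrt(2)*(t - pi/4)^4/48 + sqrt(2)*(t - pi/4)^3/12 - sqrt(2)*(t - pi/4)^2/4 - sqrt(2)*(t - pi/4)/2 + sqrt(2)/2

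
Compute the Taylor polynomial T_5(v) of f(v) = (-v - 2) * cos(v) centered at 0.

Shift and add copies of the series according to the polynomial's terms.
f(0) = -2
f′(0) = -1
f′′(0) = 2
f′′′(0) = 3
f^(4)(0) = -2
f^(5)(0) = -5

-v^5/24 - v^4/12 + v^3/2 + v^2 - v - 2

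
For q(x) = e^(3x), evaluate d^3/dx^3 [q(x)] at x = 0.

The coefficient of x^3 in the expansion is 9/2, so q′′′(0) = 3! * (9/2) = 27.

27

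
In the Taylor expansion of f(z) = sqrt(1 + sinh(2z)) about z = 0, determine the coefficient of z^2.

Substitute the inner expansion into the outer series and collect powers.

-1/2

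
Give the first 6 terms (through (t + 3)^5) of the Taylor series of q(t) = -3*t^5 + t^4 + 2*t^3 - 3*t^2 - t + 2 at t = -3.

[(t + 3)^0] = 734;  [(t + 3)^1] = -1252;  [(t + 3)^2] = 843;  [(t + 3)^3] = -280;  [(t + 3)^4] = 46;  [(t + 3)^5] = -3.

-3*(t + 3)^5 + 46*(t + 3)^4 - 280*(t + 3)^3 + 843*(t + 3)^2 - 1252*(t + 3) + 734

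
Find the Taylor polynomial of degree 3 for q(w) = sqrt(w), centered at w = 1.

(w - 1)^3/16 - (w - 1)^2/8 + (w - 1)/2 + 1

q(1) = 1
q′(1) = 1/2
q′′(1) = -1/4
q′′′(1) = 3/8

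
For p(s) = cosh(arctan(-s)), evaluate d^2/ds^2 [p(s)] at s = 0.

1

Plug the Maclaurin series of the inner function into that of the outer and collect terms.
The coefficient of s^2 in the expansion is 1/2, so p′′(0) = 2! * (1/2) = 1.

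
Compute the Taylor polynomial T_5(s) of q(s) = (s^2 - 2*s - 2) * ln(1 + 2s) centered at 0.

Multiply each power in the prefactor through the base expansion.
q(0) = 0
q′(0) = -4
q′′(0) = 0
q′′′(0) = 4
q^(4)(0) = 16
q^(5)(0) = -256
Then c_k = q^(k)(0)/k! gives each Taylor coefficient.

-32*s^5/15 + 2*s^4/3 + 2*s^3/3 - 4*s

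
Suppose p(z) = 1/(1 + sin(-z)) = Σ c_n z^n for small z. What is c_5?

Substitute the inner expansion into the outer series and collect powers.
p(0) = 1
p′(0) = 1
p′′(0) = 2
p′′′(0) = 5
p^(4)(0) = 16
p^(5)(0) = 61
So c_5 = p^(5)(0)/5! = 61/120.

61/120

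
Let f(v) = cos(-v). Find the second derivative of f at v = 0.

-1

From the series, [v^2] f = -1/2; multiply by 2! = 2 to get -1.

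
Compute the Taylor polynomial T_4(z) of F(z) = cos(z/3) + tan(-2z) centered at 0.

z^4/1944 - 8*z^3/3 - z^2/18 - 2*z + 1

Combine the two series term by term.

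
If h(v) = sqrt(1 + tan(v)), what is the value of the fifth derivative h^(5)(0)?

601/32

Let u equal the inner series; expand the outer function in u and truncate.
The coefficient of v^5 in the expansion is 601/3840, so h^(5)(0) = 5! * (601/3840) = 601/32.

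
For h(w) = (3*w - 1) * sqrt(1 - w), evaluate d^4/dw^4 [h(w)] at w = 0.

Shift and add copies of the series according to the polynomial's terms.
The coefficient of w^4 in the expansion is -19/128, so h^(4)(0) = 4! * (-19/128) = -57/16.

-57/16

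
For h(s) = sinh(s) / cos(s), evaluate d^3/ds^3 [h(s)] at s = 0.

Write the quotient as an unknown series and match coefficients against numerator = denominator · series.
The coefficient of s^3 in the expansion is 2/3, so h′′′(0) = 3! * (2/3) = 4.

4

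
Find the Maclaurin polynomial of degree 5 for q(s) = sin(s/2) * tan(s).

7*s^4/48 + s^2/2

Take the Cauchy product of the two expansions.
[s^0] = 0;  [s^1] = 0;  [s^2] = 1/2;  [s^3] = 0;  [s^4] = 7/48;  [s^5] = 0.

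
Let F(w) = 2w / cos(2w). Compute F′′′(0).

Divide the numerator series by the denominator series (power-series long division).
The coefficient of w^3 in the expansion is 4, so F′′′(0) = 3! * (4) = 24.

24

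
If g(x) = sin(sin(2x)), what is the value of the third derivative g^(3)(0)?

-16

Let u equal the inner series; expand the outer function in u and truncate.
The coefficient of x^3 in the expansion is -8/3, so g′′′(0) = 3! * (-8/3) = -16.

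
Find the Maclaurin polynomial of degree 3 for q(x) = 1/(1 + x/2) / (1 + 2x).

-85*x^3/8 + 21*x^2/4 - 5*x/2 + 1

Take the Cauchy product of the two expansions.
q(0) = 1
q′(0) = -5/2
q′′(0) = 21/2
q′′′(0) = -255/4
Dividing each by k! gives the coefficients c_0, ..., c_3.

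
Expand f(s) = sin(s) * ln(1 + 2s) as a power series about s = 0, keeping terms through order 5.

-11*s^5/3 + 7*s^4/3 - 2*s^3 + 2*s^2

Expand each factor separately, then convolve coefficients.
f(0) = 0
f′(0) = 0
f′′(0) = 4
f′′′(0) = -12
f^(4)(0) = 56
f^(5)(0) = -440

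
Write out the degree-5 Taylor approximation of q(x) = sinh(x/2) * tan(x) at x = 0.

Take the Cauchy product of the two expansions.
[x^0] = 0;  [x^1] = 0;  [x^2] = 1/2;  [x^3] = 0;  [x^4] = 3/16;  [x^5] = 0.

3*x^4/16 + x^2/2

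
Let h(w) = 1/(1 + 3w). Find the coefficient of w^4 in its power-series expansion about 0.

Apply the Taylor formula c_k = f^(k)(a)/k!.
h(0) = 1
h′(0) = -3
h′′(0) = 18
h′′′(0) = -162
h^(4)(0) = 1944

81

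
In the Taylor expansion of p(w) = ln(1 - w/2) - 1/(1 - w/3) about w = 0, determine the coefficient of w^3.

-17/216

Combine the two series term by term.
[w^0] = -1;  [w^1] = -5/6;  [w^2] = -17/72;  [w^3] = -17/216.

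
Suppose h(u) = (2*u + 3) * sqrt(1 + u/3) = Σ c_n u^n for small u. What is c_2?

7/24

Shift and add copies of the series according to the polynomial's terms.
h(0) = 3
h′(0) = 5/2
h′′(0) = 7/12
So c_2 = h′′(0)/2! = 7/24.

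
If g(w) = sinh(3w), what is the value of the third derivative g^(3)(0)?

27

Use the known series and substitute for the argument.
The coefficient of w^3 in the expansion is 9/2, so g′′′(0) = 3! * (9/2) = 27.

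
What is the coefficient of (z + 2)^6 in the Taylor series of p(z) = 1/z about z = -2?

-1/128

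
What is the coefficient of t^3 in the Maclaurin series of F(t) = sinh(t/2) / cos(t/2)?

1/12

Invert the denominator's series and multiply.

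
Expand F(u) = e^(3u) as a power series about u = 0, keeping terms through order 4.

27*u^4/8 + 9*u^3/2 + 9*u^2/2 + 3*u + 1

F(0) = 1
F′(0) = 3
F′′(0) = 9
F′′′(0) = 27
F^(4)(0) = 81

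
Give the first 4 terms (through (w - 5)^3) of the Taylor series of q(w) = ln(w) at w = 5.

q(5) = ln(5)
q′(5) = 1/5
q′′(5) = -1/25
q′′′(5) = 2/125

(w - 5)^3/375 - (w - 5)^2/50 + (w - 5)/5 + ln(5)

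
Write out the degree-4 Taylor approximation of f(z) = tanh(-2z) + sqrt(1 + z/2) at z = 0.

-5*z^4/2048 + 1027*z^3/384 - z^2/32 - 7*z/4 + 1

Add the two expansions coefficient-wise.
f(0) = 1
f′(0) = -7/4
f′′(0) = -1/16
f′′′(0) = 1027/64
f^(4)(0) = -15/256
Dividing each by k! gives the coefficients c_0, ..., c_4.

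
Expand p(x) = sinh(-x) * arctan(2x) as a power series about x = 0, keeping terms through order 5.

7*x^4/3 - 2*x^2

Write out both Maclaurin series and multiply, keeping only the needed powers.
p(0) = 0
p′(0) = 0
p′′(0) = -4
p′′′(0) = 0
p^(4)(0) = 56
p^(5)(0) = 0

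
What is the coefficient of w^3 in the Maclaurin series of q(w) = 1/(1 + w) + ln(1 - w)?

-4/3

Expand each term separately and add.
So c_3 = q′′′(0)/3! = -4/3.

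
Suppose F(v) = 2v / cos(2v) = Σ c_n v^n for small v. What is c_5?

20/3

Invert the denominator's series and multiply.
F(0) = 0
F′(0) = 2
F′′(0) = 0
F′′′(0) = 24
F^(4)(0) = 0
F^(5)(0) = 800
So c_5 = F^(5)(0)/5! = 20/3.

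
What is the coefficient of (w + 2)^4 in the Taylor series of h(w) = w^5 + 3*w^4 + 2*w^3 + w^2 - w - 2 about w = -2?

-7

[(w + 2)^0] = 4;  [(w + 2)^1] = 3;  [(w + 2)^2] = -19;  [(w + 2)^3] = 18;  [(w + 2)^4] = -7.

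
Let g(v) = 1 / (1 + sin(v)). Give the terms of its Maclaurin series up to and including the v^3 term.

Use the geometric series for the reciprocal, then substitute.
g(0) = 1
g′(0) = -1
g′′(0) = 2
g′′′(0) = -5

-5*v^3/6 + v^2 - v + 1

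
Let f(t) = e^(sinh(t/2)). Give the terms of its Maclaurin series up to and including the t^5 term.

t^5/320 + 5*t^4/384 + t^3/24 + t^2/8 + t/2 + 1

Let u equal the inner series; expand the outer function in u and truncate.
[t^0] = 1;  [t^1] = 1/2;  [t^2] = 1/8;  [t^3] = 1/24;  [t^4] = 5/384;  [t^5] = 1/320.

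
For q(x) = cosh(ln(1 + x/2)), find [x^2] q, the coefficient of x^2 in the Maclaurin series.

1/8

Substitute the inner expansion into the outer series and collect powers.
q(0) = 1
q′(0) = 0
q′′(0) = 1/4
So c_2 = q′′(0)/2! = 1/8.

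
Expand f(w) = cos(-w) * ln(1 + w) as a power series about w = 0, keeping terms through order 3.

Multiply the two series term by term and collect like powers.
[w^0] = 0;  [w^1] = 1;  [w^2] = -1/2;  [w^3] = -1/6.

-w^3/6 - w^2/2 + w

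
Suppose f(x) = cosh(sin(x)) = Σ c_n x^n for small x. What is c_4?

-1/8

Compose series: expand the inner function first, then feed it into the outer expansion.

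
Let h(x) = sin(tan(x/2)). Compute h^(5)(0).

Compose series: expand the inner function first, then feed it into the outer expansion.
The coefficient of x^5 in the expansion is -1/1280, so h^(5)(0) = 5! * (-1/1280) = -3/32.

-3/32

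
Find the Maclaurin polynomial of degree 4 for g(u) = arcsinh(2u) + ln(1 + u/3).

Combine the two series term by term.
g(0) = 0
g′(0) = 7/3
g′′(0) = -1/9
g′′′(0) = -214/27
g^(4)(0) = -2/27
Then c_k = g^(k)(0)/k! gives each Taylor coefficient.

-u^4/324 - 107*u^3/81 - u^2/18 + 7*u/3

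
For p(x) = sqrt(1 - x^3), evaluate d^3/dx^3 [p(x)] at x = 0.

Compute the successive derivatives at the expansion point and divide by k!.
The coefficient of x^3 in the expansion is -1/2, so p′′′(0) = 3! * (-1/2) = -3.

-3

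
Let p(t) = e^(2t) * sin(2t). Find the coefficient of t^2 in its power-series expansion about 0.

Multiply the two series term by term and collect like powers.
p(0) = 0
p′(0) = 2
p′′(0) = 8
So c_2 = p′′(0)/2! = 4.

4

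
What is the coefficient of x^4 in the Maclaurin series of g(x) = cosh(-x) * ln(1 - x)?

Multiply the two series term by term and collect like powers.
[x^0] = 0;  [x^1] = -1;  [x^2] = -1/2;  [x^3] = -5/6;  [x^4] = -1/2.
So c_4 = g^(4)(0)/4! = -1/2.

-1/2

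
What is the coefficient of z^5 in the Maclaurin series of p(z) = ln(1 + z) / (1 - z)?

47/60

Take the Cauchy product of the two expansions.
p(0) = 0
p′(0) = 1
p′′(0) = 1
p′′′(0) = 5
p^(4)(0) = 14
p^(5)(0) = 94
Then c_k = p^(k)(0)/k! gives each Taylor coefficient.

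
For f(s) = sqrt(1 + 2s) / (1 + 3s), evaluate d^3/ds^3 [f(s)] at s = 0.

Expand each factor separately, then convolve coefficients.
The coefficient of s^3 in the expansion is -16, so f′′′(0) = 3! * (-16) = -96.

-96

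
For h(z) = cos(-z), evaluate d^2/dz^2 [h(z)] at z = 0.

Apply the Taylor formula c_k = f^(k)(a)/k!.
The coefficient of z^2 in the expansion is -1/2, so h′′(0) = 2! * (-1/2) = -1.

-1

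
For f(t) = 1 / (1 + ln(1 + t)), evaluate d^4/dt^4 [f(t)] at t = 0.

Use the geometric series for the reciprocal, then substitute.
From the series, [t^4] f = 11/3; multiply by 4! = 24 to get 88.

88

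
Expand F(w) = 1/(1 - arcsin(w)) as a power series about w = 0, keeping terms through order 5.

Substitute the inner expansion into the outer series and collect powers.
F(0) = 1
F′(0) = 1
F′′(0) = 2
F′′′(0) = 7
F^(4)(0) = 32
F^(5)(0) = 189

63*w^5/40 + 4*w^4/3 + 7*w^3/6 + w^2 + w + 1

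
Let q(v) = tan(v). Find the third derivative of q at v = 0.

2

Differentiate repeatedly and evaluate at the center.
From the series, [v^3] q = 1/3; multiply by 3! = 6 to get 2.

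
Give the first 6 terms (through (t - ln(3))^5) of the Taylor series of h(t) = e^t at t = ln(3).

(t - ln(3))^5/40 + (t - ln(3))^4/8 + (t - ln(3))^3/2 + 3*(t - ln(3))^2/2 + 3*(t - ln(3)) + 3

h(ln(3)) = 3
h′(ln(3)) = 3
h′′(ln(3)) = 3
h′′′(ln(3)) = 3
h^(4)(ln(3)) = 3
h^(5)(ln(3)) = 3
The Taylor polynomial is Σ h^(k)(ln(3))/k! · (t - ln(3))^k.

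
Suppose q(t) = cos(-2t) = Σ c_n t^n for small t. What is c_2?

-2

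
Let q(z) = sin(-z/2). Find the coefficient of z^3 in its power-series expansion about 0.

[z^0] = 0;  [z^1] = -1/2;  [z^2] = 0;  [z^3] = 1/48.
So c_3 = q′′′(0)/3! = 1/48.

1/48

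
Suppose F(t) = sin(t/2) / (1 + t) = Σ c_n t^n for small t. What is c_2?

Write out both Maclaurin series and multiply, keeping only the needed powers.
F(0) = 0
F′(0) = 1/2
F′′(0) = -1

-1/2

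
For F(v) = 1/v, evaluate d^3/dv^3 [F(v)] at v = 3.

From the series, [(v - 3)^3] F = -1/81; multiply by 3! = 6 to get -2/27.

-2/27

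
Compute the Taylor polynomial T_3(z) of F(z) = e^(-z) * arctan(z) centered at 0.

Multiply the two series term by term and collect like powers.
[z^0] = 0;  [z^1] = 1;  [z^2] = -1;  [z^3] = 1/6.

z^3/6 - z^2 + z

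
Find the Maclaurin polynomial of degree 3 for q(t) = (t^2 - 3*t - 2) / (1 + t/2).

-t^3 + 2*t^2 - 2*t - 2

Multiply each power in the prefactor through the base expansion.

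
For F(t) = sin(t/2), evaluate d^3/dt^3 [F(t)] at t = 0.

-1/8

From the series, [t^3] F = -1/48; multiply by 3! = 6 to get -1/8.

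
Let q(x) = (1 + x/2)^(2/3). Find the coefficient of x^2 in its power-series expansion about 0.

-1/36

Apply the Taylor formula c_k = f^(k)(a)/k!.
q(0) = 1
q′(0) = 1/3
q′′(0) = -1/18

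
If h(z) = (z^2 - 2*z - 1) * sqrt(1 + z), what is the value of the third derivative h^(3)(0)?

33/8

Shift and add copies of the series according to the polynomial's terms.
The coefficient of z^3 in the expansion is 11/16, so h′′′(0) = 3! * (11/16) = 33/8.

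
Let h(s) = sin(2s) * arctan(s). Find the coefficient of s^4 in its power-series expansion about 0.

-2

Multiply the two series term by term and collect like powers.
h(0) = 0
h′(0) = 0
h′′(0) = 4
h′′′(0) = 0
h^(4)(0) = -48
The Taylor polynomial is Σ h^(k)(0)/k! · s^k.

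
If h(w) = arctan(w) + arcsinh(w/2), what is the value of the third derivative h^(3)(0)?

-17/8

Combine the two series term by term.
The coefficient of w^3 in the expansion is -17/48, so h′′′(0) = 3! * (-17/48) = -17/8.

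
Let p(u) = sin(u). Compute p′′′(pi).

1

From the series, [(u - pi)^3] p = 1/6; multiply by 3! = 6 to get 1.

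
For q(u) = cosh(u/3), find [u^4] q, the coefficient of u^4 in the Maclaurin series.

Compute the successive derivatives at the expansion point and divide by k!.
q(0) = 1
q′(0) = 0
q′′(0) = 1/9
q′′′(0) = 0
q^(4)(0) = 1/81
So c_4 = q^(4)(0)/4! = 1/1944.

1/1944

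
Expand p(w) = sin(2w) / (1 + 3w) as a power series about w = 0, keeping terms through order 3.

50*w^3/3 - 6*w^2 + 2*w

Take the Cauchy product of the two expansions.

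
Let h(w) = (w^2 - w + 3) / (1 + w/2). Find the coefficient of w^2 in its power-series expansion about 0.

9/4

Multiply each power in the prefactor through the base expansion.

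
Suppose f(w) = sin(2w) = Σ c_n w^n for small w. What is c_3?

f(0) = 0
f′(0) = 2
f′′(0) = 0
f′′′(0) = -8
So c_3 = f′′′(0)/3! = -4/3.

-4/3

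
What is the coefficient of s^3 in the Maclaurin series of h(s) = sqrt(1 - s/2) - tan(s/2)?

Combine the two series term by term.
h(0) = 1
h′(0) = -3/4
h′′(0) = -1/16
h′′′(0) = -19/64
Dividing each by k! gives the coefficients c_0, ..., c_3.

-19/384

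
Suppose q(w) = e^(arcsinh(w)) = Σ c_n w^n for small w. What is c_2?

1/2

Let u equal the inner series; expand the outer function in u and truncate.
[w^0] = 1;  [w^1] = 1;  [w^2] = 1/2.
So c_2 = q′′(0)/2! = 1/2.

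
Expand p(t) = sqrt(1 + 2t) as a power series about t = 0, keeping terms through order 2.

-t^2/2 + t + 1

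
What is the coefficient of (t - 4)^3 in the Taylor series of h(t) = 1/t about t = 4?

h(4) = 1/4
h′(4) = -1/16
h′′(4) = 1/32
h′′′(4) = -3/128

-1/256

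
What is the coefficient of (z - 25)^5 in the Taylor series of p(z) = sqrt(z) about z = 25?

7/500000000

Differentiate repeatedly and evaluate at the center.
So c_5 = p^(5)(25)/5! = 7/500000000.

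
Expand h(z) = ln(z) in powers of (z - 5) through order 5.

(z - 5)^5/15625 - (z - 5)^4/2500 + (z - 5)^3/375 - (z - 5)^2/50 + (z - 5)/5 + ln(5)

Differentiate repeatedly and evaluate at the center.
h(5) = ln(5)
h′(5) = 1/5
h′′(5) = -1/25
h′′′(5) = 2/125
h^(4)(5) = -6/625
h^(5)(5) = 24/3125
Dividing each by k! gives the coefficients c_0, ..., c_5.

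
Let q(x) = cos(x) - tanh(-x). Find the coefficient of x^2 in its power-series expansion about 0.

-1/2

Add the two expansions coefficient-wise.
q(0) = 1
q′(0) = 1
q′′(0) = -1
Dividing each by k! gives the coefficients c_0, ..., c_2.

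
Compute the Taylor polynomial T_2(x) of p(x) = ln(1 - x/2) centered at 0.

-x^2/8 - x/2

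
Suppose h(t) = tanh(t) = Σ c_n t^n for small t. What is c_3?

-1/3

Use the known series and substitute for the argument.
[t^0] = 0;  [t^1] = 1;  [t^2] = 0;  [t^3] = -1/3.
So c_3 = h′′′(0)/3! = -1/3.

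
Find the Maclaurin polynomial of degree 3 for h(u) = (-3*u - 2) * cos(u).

Shift and add copies of the series according to the polynomial's terms.
h(0) = -2
h′(0) = -3
h′′(0) = 2
h′′′(0) = 9
The Taylor polynomial is Σ h^(k)(0)/k! · u^k.

3*u^3/2 + u^2 - 3*u - 2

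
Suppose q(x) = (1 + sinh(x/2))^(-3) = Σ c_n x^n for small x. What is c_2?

Let u equal the inner series; expand the outer function in u and truncate.
q(0) = 1
q′(0) = -3/2
q′′(0) = 3
Then c_k = q^(k)(0)/k! gives each Taylor coefficient.

3/2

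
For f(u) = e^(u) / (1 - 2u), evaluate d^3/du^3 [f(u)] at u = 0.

Expand each factor separately, then convolve coefficients.
The coefficient of u^3 in the expansion is 79/6, so f′′′(0) = 3! * (79/6) = 79.

79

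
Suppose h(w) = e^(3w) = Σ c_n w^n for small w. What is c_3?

9/2

Compute the successive derivatives at the expansion point and divide by k!.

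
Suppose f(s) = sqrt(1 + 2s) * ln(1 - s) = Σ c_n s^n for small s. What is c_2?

Multiply the two series term by term and collect like powers.
f(0) = 0
f′(0) = -1
f′′(0) = -3
So c_2 = f′′(0)/2! = -3/2.

-3/2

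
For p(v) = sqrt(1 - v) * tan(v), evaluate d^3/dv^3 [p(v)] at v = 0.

Multiply the two series term by term and collect like powers.
From the series, [v^3] p = 5/24; multiply by 3! = 6 to get 5/4.

5/4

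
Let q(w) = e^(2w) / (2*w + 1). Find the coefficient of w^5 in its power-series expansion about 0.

Expand 1/(denominator) as a geometric series and multiply by the numerator's series.
q(0) = 1
q′(0) = 0
q′′(0) = 4
q′′′(0) = -16
q^(4)(0) = 144
q^(5)(0) = -1408

-176/15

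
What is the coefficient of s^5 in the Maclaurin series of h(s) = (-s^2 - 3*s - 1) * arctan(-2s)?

56/15

Shift and add copies of the series according to the polynomial's terms.
[s^0] = 0;  [s^1] = 2;  [s^2] = 6;  [s^3] = -2/3;  [s^4] = -8;  [s^5] = 56/15.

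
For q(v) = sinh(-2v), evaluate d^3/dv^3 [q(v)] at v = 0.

-8

From the series, [v^3] q = -4/3; multiply by 3! = 6 to get -8.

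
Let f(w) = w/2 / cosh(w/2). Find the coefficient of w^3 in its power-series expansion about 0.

-1/16

Invert the denominator's series and multiply.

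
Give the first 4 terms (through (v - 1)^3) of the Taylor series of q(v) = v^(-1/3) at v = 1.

Use the known series and substitute for the argument.

-14*(v - 1)^3/81 + 2*(v - 1)^2/9 - (v - 1)/3 + 1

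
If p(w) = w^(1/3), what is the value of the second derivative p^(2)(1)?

-2/9

Compute the successive derivatives at the expansion point and divide by k!.
From the series, [(w - 1)^2] p = -1/9; multiply by 2! = 2 to get -2/9.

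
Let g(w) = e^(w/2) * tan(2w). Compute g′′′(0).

35/2

Take the Cauchy product of the two expansions.
The coefficient of w^3 in the expansion is 35/12, so g′′′(0) = 3! * (35/12) = 35/2.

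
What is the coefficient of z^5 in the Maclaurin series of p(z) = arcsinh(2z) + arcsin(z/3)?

7777/3240

Add the two expansions coefficient-wise.
[z^0] = 0;  [z^1] = 7/3;  [z^2] = 0;  [z^3] = -215/162;  [z^4] = 0;  [z^5] = 7777/3240.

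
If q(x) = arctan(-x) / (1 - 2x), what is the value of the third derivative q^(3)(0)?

-22

Take the Cauchy product of the two expansions.
The coefficient of x^3 in the expansion is -11/3, so q′′′(0) = 3! * (-11/3) = -22.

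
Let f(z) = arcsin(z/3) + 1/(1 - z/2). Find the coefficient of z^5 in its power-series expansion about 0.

Expand each term separately and add.
[z^0] = 1;  [z^1] = 5/6;  [z^2] = 1/4;  [z^3] = 85/648;  [z^4] = 1/16;  [z^5] = 409/12960.
So c_5 = f^(5)(0)/5! = 409/12960.

409/12960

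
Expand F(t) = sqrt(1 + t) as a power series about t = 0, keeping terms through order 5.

7*t^5/256 - 5*t^4/128 + t^3/16 - t^2/8 + t/2 + 1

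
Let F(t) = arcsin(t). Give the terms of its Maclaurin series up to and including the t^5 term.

F(0) = 0
F′(0) = 1
F′′(0) = 0
F′′′(0) = 1
F^(4)(0) = 0
F^(5)(0) = 9
Then c_k = F^(k)(0)/k! gives each Taylor coefficient.

3*t^5/40 + t^3/6 + t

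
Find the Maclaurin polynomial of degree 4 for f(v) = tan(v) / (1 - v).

4*v^4/3 + 4*v^3/3 + v^2 + v

Multiply the two series term by term and collect like powers.
[v^0] = 0;  [v^1] = 1;  [v^2] = 1;  [v^3] = 4/3;  [v^4] = 4/3.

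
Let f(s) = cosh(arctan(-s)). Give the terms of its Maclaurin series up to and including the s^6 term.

29*s^6/144 - 7*s^4/24 + s^2/2 + 1

Compose series: expand the inner function first, then feed it into the outer expansion.
f(0) = 1
f′(0) = 0
f′′(0) = 1
f′′′(0) = 0
f^(4)(0) = -7
f^(5)(0) = 0
f^(6)(0) = 145
The Taylor polynomial is Σ f^(k)(0)/k! · s^k.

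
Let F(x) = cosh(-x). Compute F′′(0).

1

From the series, [x^2] F = 1/2; multiply by 2! = 2 to get 1.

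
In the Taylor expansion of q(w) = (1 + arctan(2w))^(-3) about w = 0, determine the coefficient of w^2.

24

Substitute the inner expansion into the outer series and collect powers.
[w^0] = 1;  [w^1] = -6;  [w^2] = 24.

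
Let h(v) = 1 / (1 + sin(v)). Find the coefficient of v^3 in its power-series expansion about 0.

Use the geometric series for the reciprocal, then substitute.
[v^0] = 1;  [v^1] = -1;  [v^2] = 1;  [v^3] = -5/6.

-5/6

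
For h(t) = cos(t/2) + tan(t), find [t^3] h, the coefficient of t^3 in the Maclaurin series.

Add the two expansions coefficient-wise.
h(0) = 1
h′(0) = 1
h′′(0) = -1/4
h′′′(0) = 2
The Taylor polynomial is Σ h^(k)(0)/k! · t^k.

1/3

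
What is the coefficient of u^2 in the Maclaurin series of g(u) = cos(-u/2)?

-1/8

Apply the Taylor formula c_k = f^(k)(a)/k!.
So c_2 = g′′(0)/2! = -1/8.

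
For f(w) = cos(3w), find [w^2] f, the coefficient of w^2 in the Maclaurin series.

f(0) = 1
f′(0) = 0
f′′(0) = -9
The Taylor polynomial is Σ f^(k)(0)/k! · w^k.

-9/2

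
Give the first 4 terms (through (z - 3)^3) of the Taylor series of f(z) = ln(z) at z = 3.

f(3) = ln(3)
f′(3) = 1/3
f′′(3) = -1/9
f′′′(3) = 2/27
Then c_k = f^(k)(3)/k! gives each Taylor coefficient.

(z - 3)^3/81 - (z - 3)^2/18 + (z - 3)/3 + ln(3)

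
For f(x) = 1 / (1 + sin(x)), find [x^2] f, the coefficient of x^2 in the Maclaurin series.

1

Use the geometric series for the reciprocal, then substitute.
f(0) = 1
f′(0) = -1
f′′(0) = 2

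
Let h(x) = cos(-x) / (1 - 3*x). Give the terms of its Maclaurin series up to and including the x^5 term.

1837*x^5/8 + 1837*x^4/24 + 51*x^3/2 + 17*x^2/2 + 3*x + 1

Multiply the numerator's expansion by the denominator's geometric series.
[x^0] = 1;  [x^1] = 3;  [x^2] = 17/2;  [x^3] = 51/2;  [x^4] = 1837/24;  [x^5] = 1837/8.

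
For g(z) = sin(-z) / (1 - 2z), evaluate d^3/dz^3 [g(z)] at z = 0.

-23

Multiply the two series term by term and collect like powers.
From the series, [z^3] g = -23/6; multiply by 3! = 6 to get -23.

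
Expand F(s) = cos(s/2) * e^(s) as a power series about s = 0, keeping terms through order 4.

Take the Cauchy product of the two expansions.

-7*s^4/384 + s^3/24 + 3*s^2/8 + s + 1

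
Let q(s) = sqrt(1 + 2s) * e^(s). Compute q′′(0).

2

Write out both Maclaurin series and multiply, keeping only the needed powers.
From the series, [s^2] q = 1; multiply by 2! = 2 to get 2.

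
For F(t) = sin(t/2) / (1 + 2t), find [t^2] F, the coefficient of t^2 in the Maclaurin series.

-1

Take the Cauchy product of the two expansions.
F(0) = 0
F′(0) = 1/2
F′′(0) = -2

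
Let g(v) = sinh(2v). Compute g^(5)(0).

Compute the successive derivatives at the expansion point and divide by k!.
The coefficient of v^5 in the expansion is 4/15, so g^(5)(0) = 5! * (4/15) = 32.

32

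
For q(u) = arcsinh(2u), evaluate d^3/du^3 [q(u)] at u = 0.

-8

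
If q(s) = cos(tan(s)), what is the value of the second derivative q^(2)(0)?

-1

Compose series: expand the inner function first, then feed it into the outer expansion.
The coefficient of s^2 in the expansion is -1/2, so q′′(0) = 2! * (-1/2) = -1.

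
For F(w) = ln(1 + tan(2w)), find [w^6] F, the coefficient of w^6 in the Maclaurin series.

Compose series: expand the inner function first, then feed it into the outer expansion.
So c_6 = F^(6)(0)/6! = -1984/45.

-1984/45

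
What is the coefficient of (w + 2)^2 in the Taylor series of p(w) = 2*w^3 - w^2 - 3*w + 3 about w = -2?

c_2 = p′′(-2)/2! = -13.

-13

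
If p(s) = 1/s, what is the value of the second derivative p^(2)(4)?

Differentiate repeatedly and evaluate at the center.
From the series, [(s - 4)^2] p = 1/64; multiply by 2! = 2 to get 1/32.

1/32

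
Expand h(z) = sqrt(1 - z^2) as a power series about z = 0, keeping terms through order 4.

-z^4/8 - z^2/2 + 1

Apply the Taylor formula c_k = f^(k)(a)/k!.
h(0) = 1
h′(0) = 0
h′′(0) = -1
h′′′(0) = 0
h^(4)(0) = -3
Dividing each by k! gives the coefficients c_0, ..., c_4.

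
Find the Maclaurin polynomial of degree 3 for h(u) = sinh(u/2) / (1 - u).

25*u^3/48 + u^2/2 + u/2

Multiply the two series term by term and collect like powers.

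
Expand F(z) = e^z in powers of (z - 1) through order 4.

e*(z - 1)^4/24 + e*(z - 1)^3/6 + e*(z - 1)^2/2 + e*(z - 1) + e

F(1) = e
F′(1) = e
F′′(1) = e
F′′′(1) = e
F^(4)(1) = e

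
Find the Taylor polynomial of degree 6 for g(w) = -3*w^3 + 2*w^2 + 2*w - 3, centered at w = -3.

-3*(w + 3)^3 + 29*(w + 3)^2 - 91*(w + 3) + 90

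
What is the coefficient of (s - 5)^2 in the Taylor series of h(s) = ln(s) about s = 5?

-1/50

[(s - 5)^0] = ln(5);  [(s - 5)^1] = 1/5;  [(s - 5)^2] = -1/50.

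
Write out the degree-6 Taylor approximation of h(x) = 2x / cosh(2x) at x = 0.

Divide the numerator series by the denominator series (power-series long division).
h(0) = 0
h′(0) = 2
h′′(0) = 0
h′′′(0) = -24
h^(4)(0) = 0
h^(5)(0) = 800
h^(6)(0) = 0

20*x^5/3 - 4*x^3 + 2*x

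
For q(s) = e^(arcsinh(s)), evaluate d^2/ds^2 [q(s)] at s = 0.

1

Compose series: expand the inner function first, then feed it into the outer expansion.
The coefficient of s^2 in the expansion is 1/2, so q′′(0) = 2! * (1/2) = 1.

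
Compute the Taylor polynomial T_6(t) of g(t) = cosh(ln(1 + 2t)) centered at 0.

32*t^6 - 16*t^5 + 8*t^4 - 4*t^3 + 2*t^2 + 1

Substitute the inner expansion into the outer series and collect powers.
g(0) = 1
g′(0) = 0
g′′(0) = 4
g′′′(0) = -24
g^(4)(0) = 192
g^(5)(0) = -1920
g^(6)(0) = 23040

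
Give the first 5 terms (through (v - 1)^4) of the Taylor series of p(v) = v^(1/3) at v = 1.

p(1) = 1
p′(1) = 1/3
p′′(1) = -2/9
p′′′(1) = 10/27
p^(4)(1) = -80/81

-10*(v - 1)^4/243 + 5*(v - 1)^3/81 - (v - 1)^2/9 + (v - 1)/3 + 1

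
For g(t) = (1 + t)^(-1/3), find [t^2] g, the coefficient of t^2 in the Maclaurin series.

Use the known series and substitute for the argument.
[t^0] = 1;  [t^1] = -1/3;  [t^2] = 2/9.
So c_2 = g′′(0)/2! = 2/9.

2/9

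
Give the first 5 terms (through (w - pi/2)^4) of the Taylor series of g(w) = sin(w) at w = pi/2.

(w - pi/2)^4/24 - (w - pi/2)^2/2 + 1

Use the known series and substitute for the argument.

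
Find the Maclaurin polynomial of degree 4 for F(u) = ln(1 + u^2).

-u^4/2 + u^2

[u^0] = 0;  [u^1] = 0;  [u^2] = 1;  [u^3] = 0;  [u^4] = -1/2.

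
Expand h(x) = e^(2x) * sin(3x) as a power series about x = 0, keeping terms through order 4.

Multiply the two series term by term and collect like powers.
[x^0] = 0;  [x^1] = 3;  [x^2] = 6;  [x^3] = 3/2;  [x^4] = -5.

-5*x^4 + 3*x^3/2 + 6*x^2 + 3*x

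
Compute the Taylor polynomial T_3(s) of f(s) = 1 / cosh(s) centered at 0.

1 - s^2/2

Invert the denominator's series and multiply.
f(0) = 1
f′(0) = 0
f′′(0) = -1
f′′′(0) = 0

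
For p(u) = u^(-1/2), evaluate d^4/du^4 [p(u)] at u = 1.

Compute the successive derivatives at the expansion point and divide by k!.
The coefficient of (u - 1)^4 in the expansion is 35/128, so p^(4)(1) = 4! * (35/128) = 105/16.

105/16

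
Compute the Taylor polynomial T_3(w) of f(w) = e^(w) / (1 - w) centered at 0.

Write out both Maclaurin series and multiply, keeping only the needed powers.
f(0) = 1
f′(0) = 2
f′′(0) = 5
f′′′(0) = 16
Then c_k = f^(k)(0)/k! gives each Taylor coefficient.

8*w^3/3 + 5*w^2/2 + 2*w + 1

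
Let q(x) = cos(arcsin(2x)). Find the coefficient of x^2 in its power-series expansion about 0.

-2

Compose series: expand the inner function first, then feed it into the outer expansion.
q(0) = 1
q′(0) = 0
q′′(0) = -4
So c_2 = q′′(0)/2! = -2.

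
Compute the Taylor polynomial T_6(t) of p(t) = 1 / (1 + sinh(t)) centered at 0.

77*t^6/45 - 181*t^5/120 + 4*t^4/3 - 7*t^3/6 + t^2 - t + 1

Expand as Σ (-1)^k u^k with u equal to the inner function's series.
p(0) = 1
p′(0) = -1
p′′(0) = 2
p′′′(0) = -7
p^(4)(0) = 32
p^(5)(0) = -181
p^(6)(0) = 1232
The Taylor polynomial is Σ p^(k)(0)/k! · t^k.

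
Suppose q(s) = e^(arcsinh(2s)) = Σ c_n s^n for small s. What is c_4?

-2

Substitute the inner expansion into the outer series and collect powers.
[s^0] = 1;  [s^1] = 2;  [s^2] = 2;  [s^3] = 0;  [s^4] = -2.
So c_4 = q^(4)(0)/4! = -2.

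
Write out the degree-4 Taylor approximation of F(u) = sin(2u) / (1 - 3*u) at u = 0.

50*u^4 + 50*u^3/3 + 6*u^2 + 2*u

Use 1/(1 - r) = Σ r^k on the denominator, then take the Cauchy product.
F(0) = 0
F′(0) = 2
F′′(0) = 12
F′′′(0) = 100
F^(4)(0) = 1200
Dividing each by k! gives the coefficients c_0, ..., c_4.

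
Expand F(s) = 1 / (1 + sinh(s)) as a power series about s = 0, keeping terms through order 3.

Use the geometric series for the reciprocal, then substitute.
F(0) = 1
F′(0) = -1
F′′(0) = 2
F′′′(0) = -7

-7*s^3/6 + s^2 - s + 1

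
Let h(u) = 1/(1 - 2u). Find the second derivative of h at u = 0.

8

From the series, [u^2] h = 4; multiply by 2! = 2 to get 8.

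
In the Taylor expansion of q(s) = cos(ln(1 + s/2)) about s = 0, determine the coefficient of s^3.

Substitute the inner expansion into the outer series and collect powers.
q(0) = 1
q′(0) = 0
q′′(0) = -1/4
q′′′(0) = 3/8
The Taylor polynomial is Σ q^(k)(0)/k! · s^k.

1/16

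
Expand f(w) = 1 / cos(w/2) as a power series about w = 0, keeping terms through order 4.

Write the quotient as an unknown series and match coefficients against numerator = denominator · series.
f(0) = 1
f′(0) = 0
f′′(0) = 1/4
f′′′(0) = 0
f^(4)(0) = 5/16

5*w^4/384 + w^2/8 + 1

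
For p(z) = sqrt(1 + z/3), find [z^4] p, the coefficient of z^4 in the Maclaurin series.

p(0) = 1
p′(0) = 1/6
p′′(0) = -1/36
p′′′(0) = 1/72
p^(4)(0) = -5/432
So c_4 = p^(4)(0)/4! = -5/10368.

-5/10368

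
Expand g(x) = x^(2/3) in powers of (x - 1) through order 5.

14*(x - 1)^5/729 - 7*(x - 1)^4/243 + 4*(x - 1)^3/81 - (x - 1)^2/9 + 2*(x - 1)/3 + 1

g(1) = 1
g′(1) = 2/3
g′′(1) = -2/9
g′′′(1) = 8/27
g^(4)(1) = -56/81
g^(5)(1) = 560/243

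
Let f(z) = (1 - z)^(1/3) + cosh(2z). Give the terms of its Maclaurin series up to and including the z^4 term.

Add the two expansions coefficient-wise.
[z^0] = 2;  [z^1] = -1/3;  [z^2] = 17/9;  [z^3] = -5/81;  [z^4] = 152/243.

152*z^4/243 - 5*z^3/81 + 17*z^2/9 - z/3 + 2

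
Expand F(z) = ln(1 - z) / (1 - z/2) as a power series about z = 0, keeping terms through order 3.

Multiply the two series term by term and collect like powers.
F(0) = 0
F′(0) = -1
F′′(0) = -2
F′′′(0) = -5
Then c_k = F^(k)(0)/k! gives each Taylor coefficient.

-5*z^3/6 - z^2 - z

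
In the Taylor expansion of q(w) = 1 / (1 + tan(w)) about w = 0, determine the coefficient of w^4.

5/3

Write 1/(1+u) = 1 - u + u^2 - u^3 + ... and substitute the series for u.
q(0) = 1
q′(0) = -1
q′′(0) = 2
q′′′(0) = -8
q^(4)(0) = 40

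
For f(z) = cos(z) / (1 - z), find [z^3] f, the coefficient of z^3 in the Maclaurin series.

Multiply the two series term by term and collect like powers.
[z^0] = 1;  [z^1] = 1;  [z^2] = 1/2;  [z^3] = 1/2.

1/2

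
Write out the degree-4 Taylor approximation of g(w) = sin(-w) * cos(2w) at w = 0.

13*w^3/6 - w

Take the Cauchy product of the two expansions.
g(0) = 0
g′(0) = -1
g′′(0) = 0
g′′′(0) = 13
g^(4)(0) = 0
Dividing each by k! gives the coefficients c_0, ..., c_4.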